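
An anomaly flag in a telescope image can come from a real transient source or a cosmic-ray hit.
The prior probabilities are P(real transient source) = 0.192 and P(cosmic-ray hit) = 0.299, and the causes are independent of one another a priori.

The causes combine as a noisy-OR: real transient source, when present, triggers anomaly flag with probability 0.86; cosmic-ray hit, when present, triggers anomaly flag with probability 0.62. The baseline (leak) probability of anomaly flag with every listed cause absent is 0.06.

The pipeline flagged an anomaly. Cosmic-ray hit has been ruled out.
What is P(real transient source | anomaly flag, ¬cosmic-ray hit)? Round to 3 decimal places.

Under noisy-OR, P(anomaly flag | causes) = 1 − (1−0.06)·∏(1−qᵢ) over the active causes.
Sum P(anomaly flag|·) weighted by the priors over both values of real transient source:
  P(anomaly flag | ¬cosmic-ray hit) = 0.06*0.808 + 0.8684*0.192
        = 0.048480 + 0.166733 = 0.215213
Configurations with real transient source contribute 0.166733, so
  P(real transient source | anomaly flag, ¬cosmic-ray hit) = 0.166733 / 0.215213 ≈ 0.775

P(real transient source | anomaly flag, ¬cosmic-ray hit) ≈ 0.775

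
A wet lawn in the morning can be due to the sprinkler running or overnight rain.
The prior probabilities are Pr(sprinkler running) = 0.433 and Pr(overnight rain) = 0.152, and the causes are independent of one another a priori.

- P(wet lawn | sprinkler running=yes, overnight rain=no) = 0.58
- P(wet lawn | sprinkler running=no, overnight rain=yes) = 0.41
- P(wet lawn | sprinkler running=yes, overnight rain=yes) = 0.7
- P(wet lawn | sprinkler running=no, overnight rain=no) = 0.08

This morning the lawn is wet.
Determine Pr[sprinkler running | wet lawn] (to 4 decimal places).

Pr[sprinkler running | wet lawn] ≈ 0.7783

Sum P(wet lawn|·) weighted by the priors over the 4 (sprinkler running, overnight rain) configurations:
  P(wet lawn) = 0.08·0.567·0.848 + 0.41·0.567·0.152 + 0.58·0.433·0.848 + 0.7·0.433·0.152
        = 0.038465 + 0.035335 + 0.212967 + 0.046071 = 0.332838
The terms with sprinkler running present sum to 0.259038, so
  P(sprinkler running | wet lawn) = 0.259038 / 0.332838 ≈ 0.7783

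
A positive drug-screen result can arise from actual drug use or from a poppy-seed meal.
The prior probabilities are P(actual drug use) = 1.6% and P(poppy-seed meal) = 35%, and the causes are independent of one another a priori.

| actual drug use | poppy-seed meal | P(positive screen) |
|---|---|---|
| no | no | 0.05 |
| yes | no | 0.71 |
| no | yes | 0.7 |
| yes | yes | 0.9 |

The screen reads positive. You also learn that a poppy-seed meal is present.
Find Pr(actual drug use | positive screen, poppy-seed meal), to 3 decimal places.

Pr(actual drug use | positive screen, poppy-seed meal) ≈ 0.020

Numerator (weight on configurations with actual drug use): 0.9×0.016 = 0.014400
Denominator P(positive screen | poppy-seed meal): 0.7×0.984 + 0.9×0.016 = 0.703200
P(actual drug use | positive screen, poppy-seed meal) = 0.014400/0.703200 ≈ 0.020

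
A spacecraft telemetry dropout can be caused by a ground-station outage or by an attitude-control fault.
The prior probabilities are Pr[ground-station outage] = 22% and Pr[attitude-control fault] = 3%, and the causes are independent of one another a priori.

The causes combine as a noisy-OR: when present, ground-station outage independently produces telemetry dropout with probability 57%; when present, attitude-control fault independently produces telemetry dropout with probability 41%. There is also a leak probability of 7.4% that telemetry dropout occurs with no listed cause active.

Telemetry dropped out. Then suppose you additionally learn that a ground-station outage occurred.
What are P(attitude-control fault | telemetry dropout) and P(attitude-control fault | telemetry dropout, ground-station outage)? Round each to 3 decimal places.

Under noisy-OR, P(telemetry dropout | causes) = 1 − (1−0.074)·∏(1−qᵢ) over the active causes.
P(telemetry dropout) = 0.074×0.78×0.97 + 0.45366×0.78×0.03 + 0.60182×0.22×0.97 + 0.765074×0.22×0.03 = 0.055988 + 0.010616 + 0.128428 + 0.005049 = 0.200081
The attitude-control fault-present share is 0.010616 + 0.005049 = 0.015665.
P(attitude-control fault | telemetry dropout) = 0.015665 / 0.200081 ≈ 0.078

With the extra evidence:
Sum P(telemetry dropout|·) weighted by the priors over both values of attitude-control fault:
  P(telemetry dropout | ground-station outage) = 0.60182*0.97 + 0.765074*0.03
        = 0.583765 + 0.022952 = 0.606717
The terms with attitude-control fault present sum to 0.022952, so
  P(attitude-control fault | telemetry dropout, ground-station outage) = 0.022952 / 0.606717 ≈ 0.038

P(attitude-control fault | telemetry dropout) ≈ 0.078; P(attitude-control fault | telemetry dropout, ground-station outage) ≈ 0.038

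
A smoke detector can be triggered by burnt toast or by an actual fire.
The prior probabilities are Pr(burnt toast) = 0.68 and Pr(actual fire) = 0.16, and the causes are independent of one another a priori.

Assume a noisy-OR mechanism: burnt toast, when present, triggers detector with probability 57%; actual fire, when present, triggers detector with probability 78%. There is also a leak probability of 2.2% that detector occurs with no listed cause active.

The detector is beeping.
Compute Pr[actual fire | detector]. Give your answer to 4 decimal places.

Pr[actual fire | detector] ≈ 0.2920

Under noisy-OR, P(detector | causes) = 1 − (1−0.022)·∏(1−qᵢ) over the active causes.
P(detector) = 0.022×0.32×0.84 + 0.78484×0.32×0.16 + 0.57946×0.68×0.84 + 0.907481×0.68×0.16 = 0.005914 + 0.040184 + 0.330988 + 0.098734 = 0.475820
Restricting to configurations with actual fire present: 0.040184 + 0.098734 = 0.138918.
P(actual fire | detector) = 0.138918 / 0.475820 ≈ 0.2920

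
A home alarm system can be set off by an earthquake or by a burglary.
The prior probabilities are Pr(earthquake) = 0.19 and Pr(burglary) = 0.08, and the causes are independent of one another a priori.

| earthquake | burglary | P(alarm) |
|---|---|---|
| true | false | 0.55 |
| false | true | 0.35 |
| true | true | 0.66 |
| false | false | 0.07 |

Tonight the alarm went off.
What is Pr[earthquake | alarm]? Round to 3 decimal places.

Sum P(alarm|·) weighted by the priors over the 4 (earthquake, burglary) configurations:
  P(alarm) = 0.07*0.81*0.92 + 0.35*0.81*0.08 + 0.55*0.19*0.92 + 0.66*0.19*0.08
        = 0.052164 + 0.022680 + 0.096140 + 0.010032 = 0.181016
Keeping only the earthquake-present terms gives 0.106172, so
  P(earthquake | alarm) = 0.106172 / 0.181016 ≈ 0.587

Pr[earthquake | alarm] ≈ 0.587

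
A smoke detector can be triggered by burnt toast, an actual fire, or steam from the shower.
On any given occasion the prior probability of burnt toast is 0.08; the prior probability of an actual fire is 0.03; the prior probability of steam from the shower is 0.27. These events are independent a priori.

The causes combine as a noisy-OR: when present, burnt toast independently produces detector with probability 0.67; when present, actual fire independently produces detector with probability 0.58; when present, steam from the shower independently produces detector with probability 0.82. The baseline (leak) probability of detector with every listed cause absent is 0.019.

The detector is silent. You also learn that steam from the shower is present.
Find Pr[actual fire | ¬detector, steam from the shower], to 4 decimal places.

Under noisy-OR, P(detector | causes) = 1 − (1−0.019)·∏(1−qᵢ) over the active causes.
By total probability over the 4 (burnt toast, actual fire) configurations:
  P(¬detector | steam from the shower) = 0.17658×0.92×0.97 + 0.074164×0.92×0.03 + 0.058271×0.08×0.97 + 0.024474×0.08×0.03
        = 0.157580 + 0.002047 + 0.004522 + 0.000059 = 0.164208
Configurations with actual fire contribute 0.002106, so
  P(actual fire | ¬detector, steam from the shower) = 0.002106 / 0.164208 ≈ 0.0128

Pr[actual fire | ¬detector, steam from the shower] ≈ 0.0128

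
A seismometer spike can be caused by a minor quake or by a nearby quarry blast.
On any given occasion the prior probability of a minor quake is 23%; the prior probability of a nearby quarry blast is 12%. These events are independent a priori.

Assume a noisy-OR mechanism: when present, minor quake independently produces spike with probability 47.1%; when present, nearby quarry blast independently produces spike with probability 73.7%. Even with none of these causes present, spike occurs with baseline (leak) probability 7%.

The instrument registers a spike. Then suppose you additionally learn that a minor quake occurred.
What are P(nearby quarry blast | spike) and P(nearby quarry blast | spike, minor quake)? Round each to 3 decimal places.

P(nearby quarry blast | spike) ≈ 0.384; P(nearby quarry blast | spike, minor quake) ≈ 0.189

Under noisy-OR, P(spike | causes) = 1 − (1−0.07)·∏(1−qᵢ) over the active causes.
P(spike) = 0.07*0.77*0.88 + 0.75541*0.77*0.12 + 0.50803*0.23*0.88 + 0.870612*0.23*0.12 = 0.047432 + 0.069800 + 0.102825 + 0.024029 = 0.244086
Restricting to configurations with nearby quarry blast present: 0.069800 + 0.024029 = 0.093829.
Hence the posterior is 0.093829/0.244086 ≈ 0.384.

Now also conditioning on minor quake=true:
P(spike | minor quake) = 0.50803×0.88 + 0.870612×0.12 = 0.447066 + 0.104473 = 0.551539
Restricting to configurations with nearby quarry blast present: 0.870612×0.12 = 0.104473.
So P(nearby quarry blast | spike, minor quake) = 0.104473/0.551539 ≈ 0.189.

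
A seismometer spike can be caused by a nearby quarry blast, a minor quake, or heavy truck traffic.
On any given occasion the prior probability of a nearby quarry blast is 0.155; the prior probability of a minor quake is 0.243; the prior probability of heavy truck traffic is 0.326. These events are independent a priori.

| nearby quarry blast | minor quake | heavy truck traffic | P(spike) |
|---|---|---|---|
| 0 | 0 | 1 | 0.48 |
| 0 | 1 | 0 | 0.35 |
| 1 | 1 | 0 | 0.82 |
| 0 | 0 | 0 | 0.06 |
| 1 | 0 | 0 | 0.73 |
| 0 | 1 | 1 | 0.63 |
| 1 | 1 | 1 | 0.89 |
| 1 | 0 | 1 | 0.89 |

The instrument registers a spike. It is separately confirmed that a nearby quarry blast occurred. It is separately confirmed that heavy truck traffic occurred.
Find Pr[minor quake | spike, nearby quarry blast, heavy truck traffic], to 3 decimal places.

Enumerate both values of minor quake and weight by the priors:
  P(spike | nearby quarry blast, heavy truck traffic) = 0.89·0.757 + 0.89·0.243
        = 0.673730 + 0.216270 = 0.890000
Keeping only the minor quake-present terms gives 0.216270, so
  P(minor quake | spike, nearby quarry blast, heavy truck traffic) = 0.216270 / 0.890000 ≈ 0.243

Pr[minor quake | spike, nearby quarry blast, heavy truck traffic] ≈ 0.243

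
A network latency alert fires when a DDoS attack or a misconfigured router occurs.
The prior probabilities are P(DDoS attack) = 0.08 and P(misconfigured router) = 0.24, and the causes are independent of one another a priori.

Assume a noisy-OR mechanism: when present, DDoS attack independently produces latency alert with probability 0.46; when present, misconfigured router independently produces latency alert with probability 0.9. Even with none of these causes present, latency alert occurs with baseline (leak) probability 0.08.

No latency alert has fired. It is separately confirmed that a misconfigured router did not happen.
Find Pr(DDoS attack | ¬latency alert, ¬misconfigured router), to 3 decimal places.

Under noisy-OR, P(latency alert | causes) = 1 − (1−0.08)·∏(1−qᵢ) over the active causes.
Numerator (weight on configurations with DDoS attack): 0.4968·0.08 = 0.039744
Normalizer over all consistent configurations: 0.92·0.92 + 0.4968·0.08 = 0.886144
Posterior = 0.039744 / 0.886144 ≈ 0.045

Pr(DDoS attack | ¬latency alert, ¬misconfigured router) ≈ 0.045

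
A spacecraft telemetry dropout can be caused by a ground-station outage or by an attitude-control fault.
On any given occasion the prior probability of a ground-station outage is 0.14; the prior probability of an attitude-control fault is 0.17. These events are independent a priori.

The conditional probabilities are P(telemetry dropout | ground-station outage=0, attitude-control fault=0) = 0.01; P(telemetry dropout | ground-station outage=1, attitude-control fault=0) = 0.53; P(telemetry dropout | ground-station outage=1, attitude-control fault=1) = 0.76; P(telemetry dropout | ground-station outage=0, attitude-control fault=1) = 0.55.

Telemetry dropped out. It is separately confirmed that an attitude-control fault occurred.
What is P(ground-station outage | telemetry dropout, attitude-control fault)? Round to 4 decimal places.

P(telemetry dropout | attitude-control fault) = 0.55·0.86 + 0.76·0.14 = 0.473000 + 0.106400 = 0.579400
Of this, 0.106400 comes from 0.76·0.14 (the ground-station outage=true cases).
So P(ground-station outage | telemetry dropout, attitude-control fault) = 0.106400/0.579400 ≈ 0.1836.

P(ground-station outage | telemetry dropout, attitude-control fault) ≈ 0.1836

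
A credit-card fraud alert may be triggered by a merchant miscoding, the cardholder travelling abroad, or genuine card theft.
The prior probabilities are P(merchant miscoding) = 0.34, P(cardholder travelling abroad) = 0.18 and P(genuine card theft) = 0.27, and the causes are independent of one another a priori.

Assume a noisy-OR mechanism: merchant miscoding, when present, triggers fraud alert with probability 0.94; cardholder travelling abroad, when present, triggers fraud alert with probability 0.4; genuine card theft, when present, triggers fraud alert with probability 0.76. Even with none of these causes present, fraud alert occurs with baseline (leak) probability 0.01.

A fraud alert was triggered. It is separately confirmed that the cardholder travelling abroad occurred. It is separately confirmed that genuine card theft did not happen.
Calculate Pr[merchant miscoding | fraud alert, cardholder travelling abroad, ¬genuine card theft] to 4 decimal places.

Under noisy-OR, P(fraud alert | causes) = 1 − (1−0.01)·∏(1−qᵢ) over the active causes.
Numerator (weight on configurations with merchant miscoding): 0.96436*0.34 = 0.327882
The normalizing constant is 0.406*0.66 + 0.96436*0.34 = 0.595842
Posterior = 0.327882 / 0.595842 ≈ 0.5503

Pr[merchant miscoding | fraud alert, cardholder travelling abroad, ¬genuine card theft] ≈ 0.5503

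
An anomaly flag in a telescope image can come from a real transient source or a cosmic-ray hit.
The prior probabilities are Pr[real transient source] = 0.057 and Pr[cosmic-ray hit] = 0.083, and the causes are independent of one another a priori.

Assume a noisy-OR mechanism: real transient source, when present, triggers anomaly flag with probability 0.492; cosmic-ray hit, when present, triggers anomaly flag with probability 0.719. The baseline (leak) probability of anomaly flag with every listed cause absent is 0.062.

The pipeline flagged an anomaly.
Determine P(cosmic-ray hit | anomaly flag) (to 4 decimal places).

P(cosmic-ray hit | anomaly flag) ≈ 0.4326

Under noisy-OR, P(anomaly flag | causes) = 1 − (1−0.062)·∏(1−qᵢ) over the active causes.
P(anomaly flag) = 0.062·0.943·0.917 + 0.736422·0.943·0.083 + 0.523496·0.057·0.917 + 0.866102·0.057·0.083 = 0.053613 + 0.057639 + 0.027363 + 0.004098 = 0.142713
Restricting to configurations with cosmic-ray hit present: 0.057639 + 0.004098 = 0.061737.
So P(cosmic-ray hit | anomaly flag) = 0.061737/0.142713 ≈ 0.4326.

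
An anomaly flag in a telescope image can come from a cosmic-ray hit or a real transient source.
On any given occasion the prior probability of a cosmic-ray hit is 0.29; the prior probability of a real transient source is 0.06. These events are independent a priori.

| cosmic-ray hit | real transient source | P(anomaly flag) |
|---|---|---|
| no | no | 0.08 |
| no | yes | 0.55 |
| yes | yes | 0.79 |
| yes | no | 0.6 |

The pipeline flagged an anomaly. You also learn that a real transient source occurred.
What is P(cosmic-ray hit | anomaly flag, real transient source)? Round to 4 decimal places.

P(anomaly flag | real transient source) = 0.55·0.71 + 0.79·0.29 = 0.390500 + 0.229100 = 0.619600
The cosmic-ray hit-present share is 0.79·0.29 = 0.229100.
So P(cosmic-ray hit | anomaly flag, real transient source) = 0.229100/0.619600 ≈ 0.3698.

P(cosmic-ray hit | anomaly flag, real transient source) ≈ 0.3698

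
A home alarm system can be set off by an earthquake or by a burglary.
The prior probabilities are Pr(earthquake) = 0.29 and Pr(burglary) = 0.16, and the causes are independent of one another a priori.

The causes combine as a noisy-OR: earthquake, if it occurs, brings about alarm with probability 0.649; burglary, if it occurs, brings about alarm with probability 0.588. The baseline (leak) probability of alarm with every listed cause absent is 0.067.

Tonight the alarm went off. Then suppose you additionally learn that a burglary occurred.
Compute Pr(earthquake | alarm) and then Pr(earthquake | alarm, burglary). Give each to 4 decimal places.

Under noisy-OR, P(alarm | causes) = 1 − (1−0.067)·∏(1−qᵢ) over the active causes.
By total probability over the 4 (earthquake, burglary) configurations:
  P(alarm) = 0.067*0.71*0.84 + 0.615604*0.71*0.16 + 0.672517*0.29*0.84 + 0.865077*0.29*0.16
        = 0.039959 + 0.069933 + 0.163825 + 0.040140 = 0.313857
Keeping only the earthquake-present terms gives 0.203965, so
  P(earthquake | alarm) = 0.203965 / 0.313857 ≈ 0.6499

With the extra evidence:
For the numerator, keep only earthquake=true terms: 0.865077*0.29 = 0.250872
The normalizing constant is 0.615604*0.71 + 0.865077*0.29 = 0.687951
P(earthquake | alarm, burglary) = 0.250872/0.687951 ≈ 0.3647

Pr(earthquake | alarm) ≈ 0.6499; Pr(earthquake | alarm, burglary) ≈ 0.3647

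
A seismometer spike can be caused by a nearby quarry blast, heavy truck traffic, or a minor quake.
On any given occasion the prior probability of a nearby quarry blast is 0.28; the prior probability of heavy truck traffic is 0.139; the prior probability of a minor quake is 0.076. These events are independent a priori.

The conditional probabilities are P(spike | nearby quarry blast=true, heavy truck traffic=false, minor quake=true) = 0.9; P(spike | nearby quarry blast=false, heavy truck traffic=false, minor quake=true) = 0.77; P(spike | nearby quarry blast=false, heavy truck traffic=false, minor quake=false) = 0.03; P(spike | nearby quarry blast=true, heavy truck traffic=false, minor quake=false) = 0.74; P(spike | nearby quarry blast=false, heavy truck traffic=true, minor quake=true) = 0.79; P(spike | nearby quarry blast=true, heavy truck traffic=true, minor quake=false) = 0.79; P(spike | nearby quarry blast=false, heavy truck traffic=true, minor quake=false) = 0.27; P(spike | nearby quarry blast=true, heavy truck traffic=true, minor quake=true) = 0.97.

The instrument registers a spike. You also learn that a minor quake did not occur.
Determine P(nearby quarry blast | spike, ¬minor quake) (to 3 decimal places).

Enumerate the 4 (nearby quarry blast, heavy truck traffic) configurations and weight by the priors:
  P(spike | ¬minor quake) = 0.03·0.72·0.861 + 0.27·0.72·0.139 + 0.74·0.28·0.861 + 0.79·0.28·0.139
        = 0.018598 + 0.027022 + 0.178399 + 0.030747 = 0.254766
Keeping only the nearby quarry blast-present terms gives 0.209146, so
  P(nearby quarry blast | spike, ¬minor quake) = 0.209146 / 0.254766 ≈ 0.821

P(nearby quarry blast | spike, ¬minor quake) ≈ 0.821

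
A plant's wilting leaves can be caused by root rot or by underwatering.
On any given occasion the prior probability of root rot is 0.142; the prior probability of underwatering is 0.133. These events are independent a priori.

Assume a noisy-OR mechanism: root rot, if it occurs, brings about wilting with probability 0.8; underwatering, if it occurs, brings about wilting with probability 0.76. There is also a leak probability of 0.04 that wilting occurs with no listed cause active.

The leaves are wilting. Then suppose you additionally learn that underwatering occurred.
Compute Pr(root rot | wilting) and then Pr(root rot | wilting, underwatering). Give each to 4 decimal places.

Under noisy-OR, P(wilting | causes) = 1 − (1−0.04)·∏(1−qᵢ) over the active causes.
By total probability over the 4 (root rot, underwatering) configurations:
  P(wilting) = 0.04×0.858×0.867 + 0.7696×0.858×0.133 + 0.808×0.142×0.867 + 0.95392×0.142×0.133
        = 0.029755 + 0.087822 + 0.099476 + 0.018016 = 0.235069
The terms with root rot present sum to 0.117492, so
  P(root rot | wilting) = 0.117492 / 0.235069 ≈ 0.4998

Now also conditioning on underwatering=true:
P(wilting | underwatering) = 0.7696×0.858 + 0.95392×0.142 = 0.660317 + 0.135457 = 0.795774
Restricting to configurations with root rot present: 0.95392×0.142 = 0.135457.
So P(root rot | wilting, underwatering) = 0.135457/0.795774 ≈ 0.1702.
The drop from 0.4998 to 0.1702 is the explaining-away (discounting) effect.

Pr(root rot | wilting) ≈ 0.4998; Pr(root rot | wilting, underwatering) ≈ 0.1702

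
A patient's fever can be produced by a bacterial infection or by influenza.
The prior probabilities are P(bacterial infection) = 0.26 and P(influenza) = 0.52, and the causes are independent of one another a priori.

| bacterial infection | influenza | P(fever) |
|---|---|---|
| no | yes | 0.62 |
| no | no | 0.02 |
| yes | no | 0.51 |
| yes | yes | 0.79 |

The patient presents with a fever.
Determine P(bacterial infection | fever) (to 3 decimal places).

P(bacterial infection | fever) ≈ 0.410

Numerator (weight on configurations with bacterial infection): 0.063648 + 0.106808 = 0.170456
Normalizer over all consistent configurations: 0.02×0.74×0.48 + 0.62×0.74×0.52 + 0.51×0.26×0.48 + 0.79×0.26×0.52 = 0.416136
Posterior = 0.170456 / 0.416136 ≈ 0.410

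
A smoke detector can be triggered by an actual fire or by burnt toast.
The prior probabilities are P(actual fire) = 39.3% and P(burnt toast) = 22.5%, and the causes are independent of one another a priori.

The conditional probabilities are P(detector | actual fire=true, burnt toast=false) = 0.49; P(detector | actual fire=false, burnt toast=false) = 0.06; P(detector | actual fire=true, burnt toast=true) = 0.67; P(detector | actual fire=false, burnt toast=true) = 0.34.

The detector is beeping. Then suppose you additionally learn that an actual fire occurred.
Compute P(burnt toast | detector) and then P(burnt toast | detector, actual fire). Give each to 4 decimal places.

P(burnt toast | detector) ≈ 0.3732; P(burnt toast | detector, actual fire) ≈ 0.2842

Weight on burnt toast=true, given the evidence: 0.046436 + 0.059245 = 0.105681
Normalizer over all consistent configurations: 0.06*0.607*0.775 + 0.34*0.607*0.225 + 0.49*0.393*0.775 + 0.67*0.393*0.225 = 0.283149
Posterior = 0.105681 / 0.283149 ≈ 0.3732

Now also conditioning on actual fire=true:
Sum P(detector|·) weighted by the priors over both values of burnt toast:
  P(detector | actual fire) = 0.49×0.775 + 0.67×0.225
        = 0.379750 + 0.150750 = 0.530500
The terms with burnt toast present sum to 0.150750, so
  P(burnt toast | detector, actual fire) = 0.150750 / 0.530500 ≈ 0.2842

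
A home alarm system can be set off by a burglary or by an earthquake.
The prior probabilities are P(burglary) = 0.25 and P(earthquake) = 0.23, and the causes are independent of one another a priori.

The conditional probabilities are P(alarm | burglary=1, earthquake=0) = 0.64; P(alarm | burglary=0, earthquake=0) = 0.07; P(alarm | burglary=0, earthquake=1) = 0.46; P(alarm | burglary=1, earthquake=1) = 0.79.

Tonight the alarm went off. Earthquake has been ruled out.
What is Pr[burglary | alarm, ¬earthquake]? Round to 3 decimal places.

Enumerate both values of burglary and weight by the priors:
  P(alarm | ¬earthquake) = 0.07*0.75 + 0.64*0.25
        = 0.052500 + 0.160000 = 0.212500
Configurations with burglary contribute 0.160000, so
  P(burglary | alarm, ¬earthquake) = 0.160000 / 0.212500 ≈ 0.753

Pr[burglary | alarm, ¬earthquake] ≈ 0.753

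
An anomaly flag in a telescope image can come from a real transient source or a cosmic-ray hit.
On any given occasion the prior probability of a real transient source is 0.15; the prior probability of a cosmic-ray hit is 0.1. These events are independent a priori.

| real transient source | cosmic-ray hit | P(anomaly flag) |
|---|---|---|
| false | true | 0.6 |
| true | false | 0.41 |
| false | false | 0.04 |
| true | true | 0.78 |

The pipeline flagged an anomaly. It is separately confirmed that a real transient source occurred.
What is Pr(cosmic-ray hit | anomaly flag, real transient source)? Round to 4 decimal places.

Pr(cosmic-ray hit | anomaly flag, real transient source) ≈ 0.1745

P(anomaly flag | real transient source) = 0.41*0.9 + 0.78*0.1 = 0.369000 + 0.078000 = 0.447000
Restricting to configurations with cosmic-ray hit present: 0.78*0.1 = 0.078000.
So P(cosmic-ray hit | anomaly flag, real transient source) = 0.078000/0.447000 ≈ 0.1745.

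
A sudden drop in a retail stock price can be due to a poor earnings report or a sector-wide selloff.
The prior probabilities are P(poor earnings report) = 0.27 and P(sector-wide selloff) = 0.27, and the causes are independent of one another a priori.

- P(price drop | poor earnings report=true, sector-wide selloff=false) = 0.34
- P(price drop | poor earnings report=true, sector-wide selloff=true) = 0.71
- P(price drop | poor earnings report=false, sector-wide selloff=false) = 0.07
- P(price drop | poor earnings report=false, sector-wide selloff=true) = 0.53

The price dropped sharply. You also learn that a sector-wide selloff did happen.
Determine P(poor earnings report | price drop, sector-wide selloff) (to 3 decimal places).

For the numerator, keep only poor earnings report=true terms: 0.71*0.27 = 0.191700
Denominator P(price drop | sector-wide selloff): 0.53*0.73 + 0.71*0.27 = 0.578600
Posterior = 0.191700 / 0.578600 ≈ 0.331

P(poor earnings report | price drop, sector-wide selloff) ≈ 0.331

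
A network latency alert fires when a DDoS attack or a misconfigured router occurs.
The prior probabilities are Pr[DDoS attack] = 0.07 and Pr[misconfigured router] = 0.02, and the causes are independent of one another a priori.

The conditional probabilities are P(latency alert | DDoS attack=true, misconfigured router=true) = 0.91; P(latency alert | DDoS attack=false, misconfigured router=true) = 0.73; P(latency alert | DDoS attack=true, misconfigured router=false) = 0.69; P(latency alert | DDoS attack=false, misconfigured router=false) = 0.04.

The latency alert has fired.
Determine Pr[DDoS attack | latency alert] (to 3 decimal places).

Sum P(latency alert|·) weighted by the priors over the 4 (DDoS attack, misconfigured router) configurations:
  P(latency alert) = 0.04×0.93×0.98 + 0.73×0.93×0.02 + 0.69×0.07×0.98 + 0.91×0.07×0.02
        = 0.036456 + 0.013578 + 0.047334 + 0.001274 = 0.098642
Configurations with DDoS attack contribute 0.048608, so
  P(DDoS attack | latency alert) = 0.048608 / 0.098642 ≈ 0.493

Pr[DDoS attack | latency alert] ≈ 0.493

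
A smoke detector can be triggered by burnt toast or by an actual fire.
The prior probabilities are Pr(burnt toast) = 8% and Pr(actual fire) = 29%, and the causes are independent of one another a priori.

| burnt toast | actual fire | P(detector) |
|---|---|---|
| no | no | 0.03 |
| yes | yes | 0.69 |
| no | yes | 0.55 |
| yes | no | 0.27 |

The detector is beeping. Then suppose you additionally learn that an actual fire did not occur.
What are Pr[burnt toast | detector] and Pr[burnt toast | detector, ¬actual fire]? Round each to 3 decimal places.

Pr[burnt toast | detector] ≈ 0.159; Pr[burnt toast | detector, ¬actual fire] ≈ 0.439

Weight on burnt toast=true, given the evidence: 0.015336 + 0.016008 = 0.031344
Denominator P(detector): 0.03*0.92*0.71 + 0.55*0.92*0.29 + 0.27*0.08*0.71 + 0.69*0.08*0.29 = 0.197680
P(burnt toast | detector) = 0.031344/0.197680 ≈ 0.159

Now also conditioning on actual fire≠true:
By total probability over both values of burnt toast:
  P(detector | ¬actual fire) = 0.03*0.92 + 0.27*0.08
        = 0.027600 + 0.021600 = 0.049200
The terms with burnt toast present sum to 0.021600, so
  P(burnt toast | detector, ¬actual fire) = 0.021600 / 0.049200 ≈ 0.439
Ruling out actual fire raises the posterior on burnt toast — the flip side of explaining away.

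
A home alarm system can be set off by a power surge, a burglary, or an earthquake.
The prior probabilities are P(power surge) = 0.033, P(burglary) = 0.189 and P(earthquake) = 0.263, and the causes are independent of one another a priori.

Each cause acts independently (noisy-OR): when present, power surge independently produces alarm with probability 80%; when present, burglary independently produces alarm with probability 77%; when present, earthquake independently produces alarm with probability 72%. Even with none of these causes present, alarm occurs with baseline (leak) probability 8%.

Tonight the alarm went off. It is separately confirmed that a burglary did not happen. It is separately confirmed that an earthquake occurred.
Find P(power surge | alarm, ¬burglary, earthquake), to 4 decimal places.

Under noisy-OR, P(alarm | causes) = 1 − (1−0.08)·∏(1−qᵢ) over the active causes.
P(alarm | ¬burglary, earthquake) = 0.7424×0.967 + 0.94848×0.033 = 0.717901 + 0.031300 = 0.749201
Restricting to configurations with power surge present: 0.94848×0.033 = 0.031300.
So P(power surge | alarm, ¬burglary, earthquake) = 0.031300/0.749201 ≈ 0.0418.

P(power surge | alarm, ¬burglary, earthquake) ≈ 0.0418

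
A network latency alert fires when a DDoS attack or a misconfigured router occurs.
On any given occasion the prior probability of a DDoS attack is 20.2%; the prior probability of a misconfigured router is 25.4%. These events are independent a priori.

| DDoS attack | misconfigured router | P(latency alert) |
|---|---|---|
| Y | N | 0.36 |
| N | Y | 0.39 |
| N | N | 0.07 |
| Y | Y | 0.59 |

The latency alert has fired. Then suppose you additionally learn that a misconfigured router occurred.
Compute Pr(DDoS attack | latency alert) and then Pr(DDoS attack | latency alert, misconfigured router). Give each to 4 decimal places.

Pr(DDoS attack | latency alert) ≈ 0.4118; Pr(DDoS attack | latency alert, misconfigured router) ≈ 0.2769

P(latency alert) = 0.07*0.798*0.746 + 0.39*0.798*0.254 + 0.36*0.202*0.746 + 0.59*0.202*0.254 = 0.041672 + 0.079050 + 0.054249 + 0.030272 = 0.205243
Restricting to configurations with DDoS attack present: 0.054249 + 0.030272 = 0.084521.
P(DDoS attack | latency alert) = 0.084521 / 0.205243 ≈ 0.4118

Now condition on the additional information:
For the numerator, keep only DDoS attack=true terms: 0.59·0.202 = 0.119180
The normalizing constant is 0.39·0.798 + 0.59·0.202 = 0.430400
Posterior = 0.119180 / 0.430400 ≈ 0.2769
Conditioning on misconfigured router lowers the posterior on DDoS attack: the classic explaining-away effect in a common-effect structure.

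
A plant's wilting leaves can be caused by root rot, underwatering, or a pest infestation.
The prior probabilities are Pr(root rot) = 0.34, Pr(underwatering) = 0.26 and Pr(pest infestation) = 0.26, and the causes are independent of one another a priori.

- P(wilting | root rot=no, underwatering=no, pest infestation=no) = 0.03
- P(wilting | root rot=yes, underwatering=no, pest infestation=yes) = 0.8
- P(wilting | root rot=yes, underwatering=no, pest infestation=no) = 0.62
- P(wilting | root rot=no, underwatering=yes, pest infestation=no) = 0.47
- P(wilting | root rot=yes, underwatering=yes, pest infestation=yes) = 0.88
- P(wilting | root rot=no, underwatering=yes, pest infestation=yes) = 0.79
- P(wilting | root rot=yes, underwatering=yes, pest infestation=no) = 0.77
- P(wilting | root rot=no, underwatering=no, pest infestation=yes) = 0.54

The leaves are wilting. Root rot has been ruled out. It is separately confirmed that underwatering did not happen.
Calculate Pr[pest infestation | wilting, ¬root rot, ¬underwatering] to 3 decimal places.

Pr[pest infestation | wilting, ¬root rot, ¬underwatering] ≈ 0.863

Weight on pest infestation=true, given the evidence: 0.54*0.26 = 0.140400
The normalizing constant is 0.03*0.74 + 0.54*0.26 = 0.162600
Posterior = 0.140400 / 0.162600 ≈ 0.863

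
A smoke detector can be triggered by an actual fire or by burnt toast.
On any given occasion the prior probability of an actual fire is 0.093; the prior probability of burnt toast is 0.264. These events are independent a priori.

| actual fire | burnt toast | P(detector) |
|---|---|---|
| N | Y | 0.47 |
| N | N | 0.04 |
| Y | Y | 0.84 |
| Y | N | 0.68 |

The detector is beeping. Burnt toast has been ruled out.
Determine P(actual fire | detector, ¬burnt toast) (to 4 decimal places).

Weight on actual fire=true, given the evidence: 0.68·0.093 = 0.063240
The normalizing constant is 0.04·0.907 + 0.68·0.093 = 0.099520
Posterior = 0.063240 / 0.099520 ≈ 0.6355

P(actual fire | detector, ¬burnt toast) ≈ 0.6355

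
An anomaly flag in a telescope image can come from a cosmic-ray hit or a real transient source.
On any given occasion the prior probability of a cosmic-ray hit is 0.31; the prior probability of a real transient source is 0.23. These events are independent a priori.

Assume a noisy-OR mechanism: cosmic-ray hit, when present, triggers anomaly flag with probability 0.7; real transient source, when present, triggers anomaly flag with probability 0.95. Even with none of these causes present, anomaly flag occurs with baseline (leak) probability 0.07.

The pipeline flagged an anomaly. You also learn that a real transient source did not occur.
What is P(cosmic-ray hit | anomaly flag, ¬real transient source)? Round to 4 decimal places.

P(cosmic-ray hit | anomaly flag, ¬real transient source) ≈ 0.8223

Under noisy-OR, P(anomaly flag | causes) = 1 − (1−0.07)·∏(1−qᵢ) over the active causes.
By total probability over both values of cosmic-ray hit:
  P(anomaly flag | ¬real transient source) = 0.07·0.69 + 0.721·0.31
        = 0.048300 + 0.223510 = 0.271810
Keeping only the cosmic-ray hit-present terms gives 0.223510, so
  P(cosmic-ray hit | anomaly flag, ¬real transient source) = 0.223510 / 0.271810 ≈ 0.8223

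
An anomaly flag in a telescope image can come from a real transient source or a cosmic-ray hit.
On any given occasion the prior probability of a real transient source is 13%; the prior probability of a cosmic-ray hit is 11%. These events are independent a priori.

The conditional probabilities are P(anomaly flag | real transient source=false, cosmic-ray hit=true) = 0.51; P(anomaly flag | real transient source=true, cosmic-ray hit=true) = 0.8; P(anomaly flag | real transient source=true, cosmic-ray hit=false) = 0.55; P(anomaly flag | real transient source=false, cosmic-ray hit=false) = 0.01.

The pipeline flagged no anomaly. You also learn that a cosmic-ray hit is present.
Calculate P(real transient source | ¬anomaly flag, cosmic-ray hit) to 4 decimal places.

Sum P(¬anomaly flag|·) weighted by the priors over both values of real transient source:
  P(¬anomaly flag | cosmic-ray hit) = 0.49×0.87 + 0.2×0.13
        = 0.426300 + 0.026000 = 0.452300
Configurations with real transient source contribute 0.026000, so
  P(real transient source | ¬anomaly flag, cosmic-ray hit) = 0.026000 / 0.452300 ≈ 0.0575

P(real transient source | ¬anomaly flag, cosmic-ray hit) ≈ 0.0575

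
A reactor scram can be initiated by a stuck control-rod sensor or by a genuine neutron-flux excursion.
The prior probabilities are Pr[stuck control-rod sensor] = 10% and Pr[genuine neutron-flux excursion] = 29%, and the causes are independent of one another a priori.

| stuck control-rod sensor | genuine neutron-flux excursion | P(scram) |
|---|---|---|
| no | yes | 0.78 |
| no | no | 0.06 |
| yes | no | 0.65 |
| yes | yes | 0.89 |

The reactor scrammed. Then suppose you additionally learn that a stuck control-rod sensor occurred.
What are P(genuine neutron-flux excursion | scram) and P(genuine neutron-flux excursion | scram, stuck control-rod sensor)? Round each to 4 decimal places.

P(genuine neutron-flux excursion | scram) ≈ 0.7308; P(genuine neutron-flux excursion | scram, stuck control-rod sensor) ≈ 0.3587

Numerator (weight on configurations with genuine neutron-flux excursion): 0.203580 + 0.025810 = 0.229390
The normalizing constant is 0.06×0.9×0.71 + 0.78×0.9×0.29 + 0.65×0.1×0.71 + 0.89×0.1×0.29 = 0.313880
P(genuine neutron-flux excursion | scram) = 0.229390/0.313880 ≈ 0.7308

Now condition on the additional information:
P(scram | stuck control-rod sensor) = 0.65·0.71 + 0.89·0.29 = 0.461500 + 0.258100 = 0.719600
The genuine neutron-flux excursion-present share is 0.89·0.29 = 0.258100.
Hence the posterior is 0.258100/0.719600 ≈ 0.3587.
The drop from 0.7308 to 0.3587 is the explaining-away (discounting) effect.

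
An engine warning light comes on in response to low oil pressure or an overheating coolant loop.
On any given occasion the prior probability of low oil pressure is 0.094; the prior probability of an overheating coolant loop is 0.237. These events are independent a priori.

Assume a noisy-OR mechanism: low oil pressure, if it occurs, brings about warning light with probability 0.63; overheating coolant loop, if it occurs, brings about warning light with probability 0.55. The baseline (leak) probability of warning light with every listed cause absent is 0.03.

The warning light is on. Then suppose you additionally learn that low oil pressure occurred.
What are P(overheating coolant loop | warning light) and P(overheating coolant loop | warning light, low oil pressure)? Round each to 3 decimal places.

Under noisy-OR, P(warning light | causes) = 1 − (1−0.03)·∏(1−qᵢ) over the active causes.
Enumerate the 4 (low oil pressure, overheating coolant loop) configurations and weight by the priors:
  P(warning light) = 0.03·0.906·0.763 + 0.5635·0.906·0.237 + 0.6411·0.094·0.763 + 0.838495·0.094·0.237
        = 0.020738 + 0.120996 + 0.045981 + 0.018680 = 0.206395
Configurations with overheating coolant loop contribute 0.139676, so
  P(overheating coolant loop | warning light) = 0.139676 / 0.206395 ≈ 0.677

Now condition on the additional information:
P(warning light | low oil pressure) = 0.6411·0.763 + 0.838495·0.237 = 0.489159 + 0.198723 = 0.687882
Restricting to configurations with overheating coolant loop present: 0.838495·0.237 = 0.198723.
So P(overheating coolant loop | warning light, low oil pressure) = 0.198723/0.687882 ≈ 0.289.
The drop from 0.677 to 0.289 is the explaining-away (discounting) effect.

P(overheating coolant loop | warning light) ≈ 0.677; P(overheating coolant loop | warning light, low oil pressure) ≈ 0.289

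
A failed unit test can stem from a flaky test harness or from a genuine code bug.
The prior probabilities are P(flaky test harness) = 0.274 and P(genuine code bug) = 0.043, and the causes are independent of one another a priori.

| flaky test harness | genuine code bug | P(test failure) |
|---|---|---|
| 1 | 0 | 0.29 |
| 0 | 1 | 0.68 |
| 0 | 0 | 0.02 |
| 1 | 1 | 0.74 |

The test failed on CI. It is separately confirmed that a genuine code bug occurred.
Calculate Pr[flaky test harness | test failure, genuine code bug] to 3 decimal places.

Weight on flaky test harness=true, given the evidence: 0.74*0.274 = 0.202760
Normalizer over all consistent configurations: 0.68*0.726 + 0.74*0.274 = 0.696440
Posterior = 0.202760 / 0.696440 ≈ 0.291

Pr[flaky test harness | test failure, genuine code bug] ≈ 0.291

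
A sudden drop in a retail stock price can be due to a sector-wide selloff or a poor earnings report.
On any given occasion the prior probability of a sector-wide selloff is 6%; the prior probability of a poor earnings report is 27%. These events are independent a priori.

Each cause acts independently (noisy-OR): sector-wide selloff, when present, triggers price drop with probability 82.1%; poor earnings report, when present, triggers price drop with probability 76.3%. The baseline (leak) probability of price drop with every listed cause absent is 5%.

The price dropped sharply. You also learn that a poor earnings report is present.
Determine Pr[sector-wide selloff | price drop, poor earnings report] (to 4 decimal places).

Under noisy-OR, P(price drop | causes) = 1 − (1−0.05)·∏(1−qᵢ) over the active causes.
For the numerator, keep only sector-wide selloff=true terms: 0.959698*0.06 = 0.057582
Denominator P(price drop | poor earnings report): 0.77485*0.94 + 0.959698*0.06 = 0.785941
Posterior = 0.057582 / 0.785941 ≈ 0.0733

Pr[sector-wide selloff | price drop, poor earnings report] ≈ 0.0733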